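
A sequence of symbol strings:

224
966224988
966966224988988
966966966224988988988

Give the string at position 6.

Each term wraps the previous one in 966 on the left and 988 on the right.
From 966966966224988988988, 2 further steps: 966966966224988988988 → 966966966966224988988988988 → (answer).

966966966966966224988988988988988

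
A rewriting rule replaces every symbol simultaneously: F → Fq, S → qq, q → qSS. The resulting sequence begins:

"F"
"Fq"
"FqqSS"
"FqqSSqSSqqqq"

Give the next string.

Expanding FqqSSqSSqqqq: F→Fq, q→qSS, q→qSS, S→qq, S→qq, q→qSS, S→qq, S→qq, q→qSS, q→qSS, q→qSS, q→qSS. Concatenated: Fq qSS qSS qq qq qSS qq qq qSS qSS qSS qSS.

FqqSSqSSqqqqqSSqqqqqSSqSSqSSqSS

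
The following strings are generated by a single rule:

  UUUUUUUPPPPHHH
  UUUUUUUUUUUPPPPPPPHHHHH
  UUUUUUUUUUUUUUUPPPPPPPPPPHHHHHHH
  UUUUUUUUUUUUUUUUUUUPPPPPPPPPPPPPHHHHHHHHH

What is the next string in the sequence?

UUUUUUUUUUUUUUUUUUUUUUUPPPPPPPPPPPPPPPPHHHHHHHHHHH

The n-th term is 4n+3 U's then 3n+1 P's then 2n+1 H's (n = 1, 2, …).
At n = 5 the blocks have lengths 23, 16, 11.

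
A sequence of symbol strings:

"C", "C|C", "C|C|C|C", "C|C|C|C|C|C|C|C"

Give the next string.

C|C|C|C|C|C|C|C|C|C|C|C|C|C|C|C

Each string is two copies of the previous one joined by '|'.
So the next term is two copies of C|C|C|C|C|C|C|C with '|' between the halves.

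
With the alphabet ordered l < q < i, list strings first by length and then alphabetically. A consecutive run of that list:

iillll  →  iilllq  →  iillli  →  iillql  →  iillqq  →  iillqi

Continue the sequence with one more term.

Treat iillqi as a base-3 numeral over the given alphabet and add one, carrying through any trailing i's.

iillil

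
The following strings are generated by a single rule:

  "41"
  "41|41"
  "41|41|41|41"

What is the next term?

Every step duplicates the string with '|' between the halves.
Doubling 41|41|41|41 with '|' between the halves:

41|41|41|41|41|41|41|41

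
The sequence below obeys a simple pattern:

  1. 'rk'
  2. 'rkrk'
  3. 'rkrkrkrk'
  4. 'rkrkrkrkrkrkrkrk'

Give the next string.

s(k+1) = s(k)·s(k) — each term doubles the last.
So the next term is two copies of rkrkrkrkrkrkrkrk.

rkrkrkrkrkrkrkrkrkrkrkrkrkrkrkrk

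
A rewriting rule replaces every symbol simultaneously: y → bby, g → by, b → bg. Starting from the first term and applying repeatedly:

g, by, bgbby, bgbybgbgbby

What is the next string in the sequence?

Expanding bgbybgbgbby: b→bg, g→by, b→bg, y→bby, b→bg, g→by, b→bg, g→by, b→bg, b→bg, y→bby. Concatenated: bg by bg bby bg by bg by bg bg bby.

bgbybgbbybgbybgbybgbgbby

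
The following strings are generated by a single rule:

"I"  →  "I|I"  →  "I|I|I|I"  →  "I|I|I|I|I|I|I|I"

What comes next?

Every step duplicates the string with '|' between the halves.
Doubling I|I|I|I|I|I|I|I with '|' between the halves:

I|I|I|I|I|I|I|I|I|I|I|I|I|I|I|I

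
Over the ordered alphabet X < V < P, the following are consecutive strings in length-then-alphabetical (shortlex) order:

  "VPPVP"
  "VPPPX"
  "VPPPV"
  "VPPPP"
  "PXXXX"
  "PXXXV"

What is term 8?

PXXVX

Advancing 2 positions from PXXXV through PXXXV → PXXXP reaches term 8.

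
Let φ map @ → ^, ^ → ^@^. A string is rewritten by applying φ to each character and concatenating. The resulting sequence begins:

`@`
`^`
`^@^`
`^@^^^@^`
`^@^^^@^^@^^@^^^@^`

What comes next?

^@^^^@^^@^^@^^^@^^@^^^@^^@^^^@^^@^^@^^^@^

Replace each of the 17 characters of ^@^^^@^^@^^@^^^@^ in place — ^@^ ^ ^@^ ^@^ ^@^ ^ ^@^ ^@^ ^ ^@^ ^@^ ^ ^@^ ^@^ ^@^ ^ ^@^ — and concatenate.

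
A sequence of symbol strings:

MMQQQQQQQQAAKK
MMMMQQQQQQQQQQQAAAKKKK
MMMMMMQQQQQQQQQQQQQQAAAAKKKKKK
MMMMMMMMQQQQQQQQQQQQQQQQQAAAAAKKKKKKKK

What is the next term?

MMMMMMMMMMQQQQQQQQQQQQQQQQQQQQAAAAAAKKKKKKKKKK

The n-th term is 2n-2 M's then 3n+2 Q's then n A's then 2n-2 K's, where the shown terms are n = 2, 3, 4, 5.
At n = 6 the blocks have lengths 10, 20, 6, 10.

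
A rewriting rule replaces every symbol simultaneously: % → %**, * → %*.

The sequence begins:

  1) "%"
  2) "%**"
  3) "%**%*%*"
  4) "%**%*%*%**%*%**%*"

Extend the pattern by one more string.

Rewriting the 17 symbols of %**%*%*%**%*%**%* one by one yields %** %* %* %** %* %** %* %** %* %* %** %* %** %* %* %** %*; concatenated:

%**%*%*%**%*%**%*%**%*%*%**%*%**%*%*%**%*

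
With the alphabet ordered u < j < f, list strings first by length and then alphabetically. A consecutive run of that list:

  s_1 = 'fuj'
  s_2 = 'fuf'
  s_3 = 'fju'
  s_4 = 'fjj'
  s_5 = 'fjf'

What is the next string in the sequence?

ffu

The successor of fjf increments the rightmost position that isn't already f and resets every position after it to u.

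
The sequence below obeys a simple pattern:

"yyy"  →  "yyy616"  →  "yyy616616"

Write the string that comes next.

The strings grow by a fixed suffix 616 each time.
Applying this once more to yyy616616:

yyy616616616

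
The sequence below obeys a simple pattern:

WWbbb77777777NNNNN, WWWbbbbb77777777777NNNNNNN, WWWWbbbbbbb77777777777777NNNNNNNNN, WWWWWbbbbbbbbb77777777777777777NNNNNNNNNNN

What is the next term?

WWWWWWbbbbbbbbbbb77777777777777777777NNNNNNNNNNNNN

Reading off run lengths: W runs 2, 3, 4, 5; b runs 3, 5, 7, 9; 7 runs 8, 11, 14, 17; N runs 5, 7, 9, 11 — each is linear in n, where the shown terms are n = 2, 3, 4, 5.
For the next term, n = 6, so the run lengths are 6, 11, 20, 13.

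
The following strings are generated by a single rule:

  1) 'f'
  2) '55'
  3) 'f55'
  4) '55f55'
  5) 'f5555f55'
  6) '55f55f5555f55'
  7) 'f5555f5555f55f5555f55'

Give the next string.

55f55f5555f55f5555f5555f55f5555f55

From term 3 onward, concatenate the second-to-last term with the last: f·55 = f55, 55·f55 = 55f55, …
The next term joins 55f55f5555f55 and f5555f5555f55f5555f55.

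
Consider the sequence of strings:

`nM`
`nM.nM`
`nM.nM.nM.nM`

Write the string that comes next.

Every step duplicates the string with '.' between the halves.
Doubling nM.nM.nM.nM with '.' between the halves:

nM.nM.nM.nM.nM.nM.nM.nM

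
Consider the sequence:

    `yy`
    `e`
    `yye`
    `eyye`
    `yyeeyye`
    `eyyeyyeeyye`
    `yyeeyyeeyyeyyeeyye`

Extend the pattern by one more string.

eyyeyyeeyyeyyeeyyeeyyeyyeeyye

From term 3 onward, concatenate the second-to-last term with the last: yy·e = yye, e·yye = eyye, …
So term 8 is eyyeyyeeyye·yyeeyyeeyyeyyeeyye.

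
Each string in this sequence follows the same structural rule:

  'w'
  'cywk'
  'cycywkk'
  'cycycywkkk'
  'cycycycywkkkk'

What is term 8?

Every step adds cy to the front and k to the end of the previous string.
From cycycycywkkkk, 3 further steps: cycycycywkkkk → cycycycycywkkkkk → cycycycycycywkkkkkk → (answer).

cycycycycycycywkkkkkkk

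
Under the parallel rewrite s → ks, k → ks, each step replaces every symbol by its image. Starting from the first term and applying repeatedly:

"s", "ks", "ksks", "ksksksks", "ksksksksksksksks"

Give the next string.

ksksksksksksksksksksksksksksksks

Replace each of the 16 characters of ksksksksksksksks in place — ks ks ks ks ks ks ks ks ks ks ks ks ks ks ks ks — and concatenate.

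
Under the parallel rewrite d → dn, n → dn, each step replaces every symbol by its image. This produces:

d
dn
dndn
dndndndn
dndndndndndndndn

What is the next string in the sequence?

Applying the rule to each of the 16 symbols of dndndndndndndndn gives the pieces dn dn dn dn dn dn dn dn dn dn dn dn dn dn dn dn, which concatenate to the answer.

dndndndndndndndndndndndndndndndn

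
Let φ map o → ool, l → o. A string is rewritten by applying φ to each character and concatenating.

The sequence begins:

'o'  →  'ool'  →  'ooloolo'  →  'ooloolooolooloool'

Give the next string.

φ(ooloolooolooloool) expands symbol-by-symbol to ool ool o ool ool o ool ool ool o ool ool o ool ool ool o; joining the 17 pieces gives the next term.

ooloolooolooloooloolooloooloolooolooloolo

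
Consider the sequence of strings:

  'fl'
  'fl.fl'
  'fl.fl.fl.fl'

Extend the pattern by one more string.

Each string is two copies of the previous one joined by '.'.
One more doubling of fl.fl.fl.fl gives the answer.

fl.fl.fl.fl.fl.fl.fl.fl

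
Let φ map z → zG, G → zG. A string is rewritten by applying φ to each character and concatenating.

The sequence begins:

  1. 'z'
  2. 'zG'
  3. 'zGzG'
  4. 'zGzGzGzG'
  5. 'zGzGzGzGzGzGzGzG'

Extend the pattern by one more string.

zGzGzGzGzGzGzGzGzGzGzGzGzGzGzGzG

φ(zGzGzGzGzGzGzGzG) expands symbol-by-symbol to zG zG zG zG zG zG zG zG zG zG zG zG zG zG zG zG; joining the 16 pieces gives the next term.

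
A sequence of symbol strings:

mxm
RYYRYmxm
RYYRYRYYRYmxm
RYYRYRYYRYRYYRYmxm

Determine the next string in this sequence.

RYYRYRYYRYRYYRYRYYRYmxm

Each term is the previous one with RYYRY prepended.
So the next term is RYYRY·RYYRYRYYRYRYYRYmxm.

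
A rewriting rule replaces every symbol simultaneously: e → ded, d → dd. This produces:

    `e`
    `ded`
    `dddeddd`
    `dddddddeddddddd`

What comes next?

φ(dddddddeddddddd) expands symbol-by-symbol to dd dd dd dd dd dd dd ded dd dd dd dd dd dd dd; joining the 15 pieces gives the next term.

dddddddddddddddeddddddddddddddd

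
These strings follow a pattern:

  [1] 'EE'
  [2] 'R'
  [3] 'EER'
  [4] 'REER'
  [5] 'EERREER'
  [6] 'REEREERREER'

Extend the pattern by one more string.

EERREERREEREERREER

Each term (from the third on) is the two preceding terms concatenated in order: term 3 = EE·R = EER.
Continuing: EERREER · REEREERREER gives term 7.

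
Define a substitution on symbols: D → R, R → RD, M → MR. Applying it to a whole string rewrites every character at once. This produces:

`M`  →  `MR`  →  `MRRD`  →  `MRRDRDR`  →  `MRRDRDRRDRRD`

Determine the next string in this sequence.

Rewriting each symbol of MRRDRDRRDRRD: M→MR, R→RD, R→RD, D→R, R→RD, D→R, R→RD, R→RD, D→R, R→RD, R→RD, D→R, which concatenates to MR RD RD R RD R RD RD R RD RD R.

MRRDRDRRDRRDRDRRDRDR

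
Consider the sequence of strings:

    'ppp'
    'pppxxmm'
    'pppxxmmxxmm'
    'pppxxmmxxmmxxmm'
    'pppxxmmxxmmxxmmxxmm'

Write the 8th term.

pppxxmmxxmmxxmmxxmmxxmmxxmmxxmm

The strings grow by a fixed suffix xxmm each time.
From pppxxmmxxmmxxmmxxmm, 3 further steps: pppxxmmxxmmxxmmxxmm → pppxxmmxxmmxxmmxxmmxxmm → pppxxmmxxmmxxmmxxmmxxmmxxmm → (answer).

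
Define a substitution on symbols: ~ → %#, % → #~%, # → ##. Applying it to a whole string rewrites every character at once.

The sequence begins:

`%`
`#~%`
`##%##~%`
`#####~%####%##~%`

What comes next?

Applying the rule to each of the 16 symbols of #####~%####%##~% gives the pieces ## ## ## ## ## %# #~% ## ## ## ## #~% ## ## %# #~%, which concatenate to the answer.

##########%##~%#########~%####%##~%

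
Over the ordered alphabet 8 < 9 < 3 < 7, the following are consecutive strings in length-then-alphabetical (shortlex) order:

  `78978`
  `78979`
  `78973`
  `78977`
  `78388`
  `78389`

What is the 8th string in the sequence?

78387

Continuing the enumeration 2 steps past 78389: 78389 → 78383 → (answer).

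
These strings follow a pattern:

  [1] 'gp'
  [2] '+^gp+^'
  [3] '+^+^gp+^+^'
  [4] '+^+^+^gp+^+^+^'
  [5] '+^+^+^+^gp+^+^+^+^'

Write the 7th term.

+^+^+^+^+^+^gp+^+^+^+^+^+^

s(k+1) = +^·s(k)·+^, so each term gains +^ as a prefix and +^ as a suffix.
From +^+^+^+^gp+^+^+^+^, 2 further steps: +^+^+^+^gp+^+^+^+^ → +^+^+^+^+^gp+^+^+^+^+^ → (answer).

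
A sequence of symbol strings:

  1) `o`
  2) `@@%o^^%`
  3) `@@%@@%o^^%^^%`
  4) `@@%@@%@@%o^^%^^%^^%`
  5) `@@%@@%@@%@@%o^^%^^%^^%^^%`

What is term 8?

@@%@@%@@%@@%@@%@@%@@%o^^%^^%^^%^^%^^%^^%^^%

Each term wraps the previous one in @@% on the left and ^^% on the right.
From @@%@@%@@%@@%o^^%^^%^^%^^%, 3 further steps: @@%@@%@@%@@%o^^%^^%^^%^^% → @@%@@%@@%@@%@@%o^^%^^%^^%^^%^^% → @@%@@%@@%@@%@@%@@%o^^%^^%^^%^^%^^%^^% → (answer).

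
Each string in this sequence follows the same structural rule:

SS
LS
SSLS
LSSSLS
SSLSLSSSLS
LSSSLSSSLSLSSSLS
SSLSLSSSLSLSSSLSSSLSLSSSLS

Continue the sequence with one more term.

LSSSLSSSLSLSSSLSSSLSLSSSLSLSSSLSSSLSLSSSLS

Each term (from the third on) is the two preceding terms concatenated in order: term 3 = SS·LS = SSLS.
Continuing: LSSSLSSSLSLSSSLS · SSLSLSSSLSLSSSLSSSLSLSSSLS gives term 8.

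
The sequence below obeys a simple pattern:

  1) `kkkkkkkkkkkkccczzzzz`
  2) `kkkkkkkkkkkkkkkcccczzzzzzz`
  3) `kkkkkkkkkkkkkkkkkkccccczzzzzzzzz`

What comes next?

Reading off run lengths: k runs 12, 15, 18; c runs 3, 4, 5; z runs 5, 7, 9 — each is linear in n, where the shown terms are n = 3, 4, 5.
At n = 6 the blocks have lengths 21, 6, 11.

kkkkkkkkkkkkkkkkkkkkkcccccczzzzzzzzzzz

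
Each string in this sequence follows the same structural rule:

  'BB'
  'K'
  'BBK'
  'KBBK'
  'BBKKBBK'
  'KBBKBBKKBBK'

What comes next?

BBKKBBKKBBKBBKKBBK

This is a Fibonacci-style word recurrence s(k) = s(k−2)·s(k−1): e.g. BB·K = BBK.
The next term joins BBKKBBK and KBBKBBKKBBK.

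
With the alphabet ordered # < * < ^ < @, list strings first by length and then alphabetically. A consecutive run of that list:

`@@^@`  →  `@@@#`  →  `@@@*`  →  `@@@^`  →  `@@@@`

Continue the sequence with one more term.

After @@@@ the length-4 strings are exhausted; the first length-5 string is 5 copies of #.

#####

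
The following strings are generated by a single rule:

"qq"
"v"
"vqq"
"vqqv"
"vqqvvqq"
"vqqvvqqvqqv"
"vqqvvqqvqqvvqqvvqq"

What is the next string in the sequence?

vqqvvqqvqqvvqqvvqqvqqvvqqvqqv

Each term (from the third on) is the previous term followed by the one before it: term 3 = v·qq = vqq.
So term 8 is vqqvvqqvqqvvqqvvqq·vqqvvqqvqqv.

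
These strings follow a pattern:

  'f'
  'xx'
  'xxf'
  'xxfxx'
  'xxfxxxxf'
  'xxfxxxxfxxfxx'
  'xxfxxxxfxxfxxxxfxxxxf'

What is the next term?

From term 3 onward, concatenate the last term with the second-to-last: xx·f = xxf, xxf·xx = xxfxx, …
So term 8 is xxfxxxxfxxfxxxxfxxxxf·xxfxxxxfxxfxx.

xxfxxxxfxxfxxxxfxxxxfxxfxxxxfxxfxx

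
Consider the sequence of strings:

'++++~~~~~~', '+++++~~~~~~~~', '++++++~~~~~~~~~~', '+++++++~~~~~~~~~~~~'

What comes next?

++++++++~~~~~~~~~~~~~~

The n-th term is n+1 +'s then 2n ~'s, where the shown terms are n = 3, 4, 5, 6.
Setting n = 7 gives 8, 14 characters in each block.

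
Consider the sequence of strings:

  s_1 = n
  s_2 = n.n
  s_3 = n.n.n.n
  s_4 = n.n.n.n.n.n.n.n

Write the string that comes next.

s(k+1) = s(k)·.·s(k) — each term doubles the last with '.' between the halves.
Doubling n.n.n.n.n.n.n.n with '.' between the halves:

n.n.n.n.n.n.n.n.n.n.n.n.n.n.n.n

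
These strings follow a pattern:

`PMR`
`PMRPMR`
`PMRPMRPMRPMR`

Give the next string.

Each string is two copies of the previous one concatenated.
Doubling PMRPMRPMRPMR:

PMRPMRPMRPMRPMRPMRPMRPMR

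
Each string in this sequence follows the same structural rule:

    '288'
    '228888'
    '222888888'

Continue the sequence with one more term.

222288888888

Reading off run lengths: 2 runs 1, 2, 3; 8 runs 2, 4, 6 — each is linear in n (n = 1, 2, …).
At n = 4 the blocks have lengths 4, 8.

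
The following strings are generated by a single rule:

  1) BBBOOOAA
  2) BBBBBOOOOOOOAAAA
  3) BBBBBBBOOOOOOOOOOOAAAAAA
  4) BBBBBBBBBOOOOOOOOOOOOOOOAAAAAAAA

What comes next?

Each string has the form B^{2n+1} O^{4n-1} A^{2n} (n = 1, 2, …).
Setting n = 5 gives 11, 19, 10 characters in each block.

BBBBBBBBBBBOOOOOOOOOOOOOOOOOOOAAAAAAAAAA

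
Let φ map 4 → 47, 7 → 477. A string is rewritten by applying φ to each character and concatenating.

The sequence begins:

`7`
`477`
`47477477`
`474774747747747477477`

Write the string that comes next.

4747747477477474774747747747477477474774747747747477477

Applying the rule to each of the 21 symbols of 474774747747747477477 gives the pieces 47 477 47 477 477 47 477 47 477 477 47 477 477 47 477 47 477 477 47 477 477, which concatenate to the answer.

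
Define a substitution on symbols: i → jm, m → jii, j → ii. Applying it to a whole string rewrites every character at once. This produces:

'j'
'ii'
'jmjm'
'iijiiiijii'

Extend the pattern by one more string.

jmjmiijmjmjmjmiijmjm

Apply φ to iijiiiijii symbol by symbol: i→jm, i→jm, j→ii, i→jm, i→jm, i→jm, i→jm, j→ii, i→jm, i→jm; joined: jm jm ii jm jm jm jm ii jm jm.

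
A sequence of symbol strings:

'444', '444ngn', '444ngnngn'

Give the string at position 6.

444ngnngnngnngnngn

Each term is the previous one with ngn appended.
From 444ngnngn, 3 further steps: 444ngnngn → 444ngnngnngn → 444ngnngnngnngn → (answer).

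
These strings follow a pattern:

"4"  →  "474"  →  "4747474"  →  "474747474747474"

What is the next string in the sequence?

Each string is two copies of the previous one joined by '7'.
One more doubling of 474747474747474 gives the answer.

4747474747474747474747474747474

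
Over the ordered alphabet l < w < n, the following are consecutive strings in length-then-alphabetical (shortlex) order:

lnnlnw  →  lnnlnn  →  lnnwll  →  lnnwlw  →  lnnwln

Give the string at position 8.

Stepping forward 3 times from lnnwln: lnnwln → lnnwwl → lnnwww, then the target.

lnnwwn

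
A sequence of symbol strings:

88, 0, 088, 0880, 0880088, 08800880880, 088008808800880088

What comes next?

08800880880088008808800880880

From term 3 onward, concatenate the last term with the second-to-last: 0·88 = 088, 088·0 = 0880, …
So term 8 is 088008808800880088·08800880880.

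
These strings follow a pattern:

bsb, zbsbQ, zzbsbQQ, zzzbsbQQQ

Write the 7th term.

zzzzzzbsbQQQQQQ

s(k+1) = z·s(k)·Q, so each term gains z as a prefix and Q as a suffix.
From zzzbsbQQQ, 3 further steps: zzzbsbQQQ → zzzzbsbQQQQ → zzzzzbsbQQQQQ → (answer).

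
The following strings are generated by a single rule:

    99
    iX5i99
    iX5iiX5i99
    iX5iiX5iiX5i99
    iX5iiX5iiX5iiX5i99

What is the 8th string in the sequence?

Every step adds iX5i at the front: s(k+1) = iX5i·s(k).
From iX5iiX5iiX5iiX5i99, 3 further steps: iX5iiX5iiX5iiX5i99 → iX5iiX5iiX5iiX5iiX5i99 → iX5iiX5iiX5iiX5iiX5iiX5i99 → (answer).

iX5iiX5iiX5iiX5iiX5iiX5iiX5i99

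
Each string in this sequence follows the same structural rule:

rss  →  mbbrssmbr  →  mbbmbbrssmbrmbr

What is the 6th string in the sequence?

mbbmbbmbbmbbmbbrssmbrmbrmbrmbrmbr

Every step adds mbb to the front and mbr to the end of the previous string.
From mbbmbbrssmbrmbr, 3 further steps: mbbmbbrssmbrmbr → mbbmbbmbbrssmbrmbrmbr → mbbmbbmbbmbbrssmbrmbrmbrmbr → (answer).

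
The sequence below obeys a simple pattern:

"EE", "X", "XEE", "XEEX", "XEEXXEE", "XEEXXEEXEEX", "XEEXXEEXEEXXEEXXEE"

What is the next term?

XEEXXEEXEEXXEEXXEEXEEXXEEXEEX

Each term (from the third on) is the previous term followed by the one before it: term 3 = X·EE = XEE.
Continuing: XEEXXEEXEEXXEEXXEE · XEEXXEEXEEX gives term 8.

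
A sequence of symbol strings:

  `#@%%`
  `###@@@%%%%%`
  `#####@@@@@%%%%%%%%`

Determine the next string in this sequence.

#######@@@@@@@%%%%%%%%%%%

Reading off run lengths: # runs 1, 3, 5; @ runs 1, 3, 5; % runs 2, 5, 8 — each is linear in n (n = 1, 2, …).
For the next term, n = 4, so the run lengths are 7, 7, 11.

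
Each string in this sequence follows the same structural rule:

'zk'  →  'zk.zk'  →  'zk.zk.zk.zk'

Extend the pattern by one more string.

s(k+1) = s(k)·.·s(k) — each term doubles the last with '.' between the halves.
One more doubling of zk.zk.zk.zk gives the answer.

zk.zk.zk.zk.zk.zk.zk.zk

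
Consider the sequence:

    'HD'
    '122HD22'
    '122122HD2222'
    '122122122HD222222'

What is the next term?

Each term wraps the previous one in 122 on the left and 22 on the right.
So the next term is 122·122122122HD222222·22.

122122122122HD22222222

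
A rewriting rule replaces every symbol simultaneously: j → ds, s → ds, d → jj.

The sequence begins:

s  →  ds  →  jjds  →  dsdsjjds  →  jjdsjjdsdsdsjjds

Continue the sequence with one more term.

Applying the rule to each of the 16 symbols of jjdsjjdsdsdsjjds gives the pieces ds ds jj ds ds ds jj ds jj ds jj ds ds ds jj ds, which concatenate to the answer.

dsdsjjdsdsdsjjdsjjdsjjdsdsdsjjds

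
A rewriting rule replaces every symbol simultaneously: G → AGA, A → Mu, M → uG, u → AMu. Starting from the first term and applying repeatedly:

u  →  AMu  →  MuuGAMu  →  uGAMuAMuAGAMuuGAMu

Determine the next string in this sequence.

Applying the rule to each of the 18 symbols of uGAMuAMuAGAMuuGAMu gives the pieces AMu AGA Mu uG AMu Mu uG AMu Mu AGA Mu uG AMu AMu AGA Mu uG AMu, which concatenate to the answer.

AMuAGAMuuGAMuMuuGAMuMuAGAMuuGAMuAMuAGAMuuGAMu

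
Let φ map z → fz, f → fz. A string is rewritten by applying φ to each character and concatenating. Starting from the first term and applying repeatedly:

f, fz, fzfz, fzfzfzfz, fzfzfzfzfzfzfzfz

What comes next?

fzfzfzfzfzfzfzfzfzfzfzfzfzfzfzfz

Applying the rule to each of the 16 symbols of fzfzfzfzfzfzfzfz gives the pieces fz fz fz fz fz fz fz fz fz fz fz fz fz fz fz fz, which concatenate to the answer.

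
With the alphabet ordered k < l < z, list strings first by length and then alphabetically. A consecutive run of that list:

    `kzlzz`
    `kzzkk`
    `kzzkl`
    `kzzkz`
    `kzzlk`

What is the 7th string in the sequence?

Continuing the enumeration 2 steps past kzzlk: kzzlk → kzzll → (answer).

kzzlz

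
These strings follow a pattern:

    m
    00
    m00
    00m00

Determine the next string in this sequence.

m0000m00

This is a Fibonacci-style word recurrence s(k) = s(k−2)·s(k−1): e.g. m·00 = m00.
Continuing: m00 · 00m00 gives term 5.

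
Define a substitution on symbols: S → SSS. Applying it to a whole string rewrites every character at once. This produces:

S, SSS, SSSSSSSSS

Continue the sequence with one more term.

SSSSSSSSSSSSSSSSSSSSSSSSSSS

Rewriting each symbol of SSSSSSSSS: S→SSS, S→SSS, S→SSS, S→SSS, S→SSS, S→SSS, S→SSS, S→SSS, S→SSS, which concatenates to SSS SSS SSS SSS SSS SSS SSS SSS SSS.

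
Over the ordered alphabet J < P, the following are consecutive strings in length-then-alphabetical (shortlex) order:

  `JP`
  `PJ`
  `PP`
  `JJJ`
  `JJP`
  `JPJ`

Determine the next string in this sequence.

JPP

Treat JPJ as a base-2 numeral over the given alphabet and add one, carrying through any trailing P's.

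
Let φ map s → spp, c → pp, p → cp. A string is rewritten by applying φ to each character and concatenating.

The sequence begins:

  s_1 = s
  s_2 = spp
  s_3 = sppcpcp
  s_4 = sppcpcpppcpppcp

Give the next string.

Applying the rule to each of the 15 symbols of sppcpcpppcpppcp gives the pieces spp cp cp pp cp pp cp cp cp pp cp cp cp pp cp, which concatenate to the answer.

sppcpcpppcpppcpcpcpppcpcpcpppcp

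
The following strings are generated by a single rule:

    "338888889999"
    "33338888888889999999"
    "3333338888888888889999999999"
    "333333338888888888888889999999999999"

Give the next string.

33333333338888888888888888889999999999999999

Each string has the form 3^{2n} 8^{3n+3} 9^{3n+1} (n = 1, 2, …).
At n = 5 the blocks have lengths 10, 18, 16.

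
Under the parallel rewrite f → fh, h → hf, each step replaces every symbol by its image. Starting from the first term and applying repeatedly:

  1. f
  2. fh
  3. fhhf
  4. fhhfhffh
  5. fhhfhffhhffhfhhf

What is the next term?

φ(fhhfhffhhffhfhhf) expands symbol-by-symbol to fh hf hf fh hf fh fh hf hf fh fh hf fh hf hf fh; joining the 16 pieces gives the next term.

fhhfhffhhffhfhhfhffhfhhffhhfhffh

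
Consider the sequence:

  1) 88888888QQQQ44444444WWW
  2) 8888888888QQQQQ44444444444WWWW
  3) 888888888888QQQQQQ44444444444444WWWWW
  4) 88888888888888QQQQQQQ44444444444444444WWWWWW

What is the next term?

8888888888888888QQQQQQQQ44444444444444444444WWWWWWW

The n-th term is 2n+2 8's then n+1 Q's then 3n-1 4's then n W's, where the shown terms are n = 3, 4, 5, 6.
Setting n = 7 gives 16, 8, 20, 7 characters in each block.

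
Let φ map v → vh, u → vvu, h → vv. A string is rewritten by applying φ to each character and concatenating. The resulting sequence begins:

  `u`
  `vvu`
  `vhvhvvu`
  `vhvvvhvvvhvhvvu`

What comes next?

vhvvvhvhvhvvvhvhvhvvvhvvvhvhvvu

Applying the rule to each of the 15 symbols of vhvvvhvvvhvhvvu gives the pieces vh vv vh vh vh vv vh vh vh vv vh vv vh vh vvu, which concatenate to the answer.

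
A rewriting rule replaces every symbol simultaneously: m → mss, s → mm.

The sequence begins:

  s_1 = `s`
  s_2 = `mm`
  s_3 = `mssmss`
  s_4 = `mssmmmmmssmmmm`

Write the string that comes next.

mssmmmmmssmssmssmssmssmmmmmssmssmssmss

Replace each of the 14 characters of mssmmmmmssmmmm in place — mss mm mm mss mss mss mss mss mm mm mss mss mss mss — and concatenate.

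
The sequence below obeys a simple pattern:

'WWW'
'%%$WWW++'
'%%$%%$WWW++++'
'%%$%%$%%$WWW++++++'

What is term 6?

Every step adds %%$ to the front and ++ to the end of the previous string.
From %%$%%$%%$WWW++++++, 2 further steps: %%$%%$%%$WWW++++++ → %%$%%$%%$%%$WWW++++++++ → (answer).

%%$%%$%%$%%$%%$WWW++++++++++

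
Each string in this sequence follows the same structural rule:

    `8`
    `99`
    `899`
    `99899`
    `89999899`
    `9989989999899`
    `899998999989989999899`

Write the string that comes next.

9989989999899899998999989989999899

Each term (from the third on) is the two preceding terms concatenated in order: term 3 = 8·99 = 899.
Continuing: 9989989999899 · 899998999989989999899 gives term 8.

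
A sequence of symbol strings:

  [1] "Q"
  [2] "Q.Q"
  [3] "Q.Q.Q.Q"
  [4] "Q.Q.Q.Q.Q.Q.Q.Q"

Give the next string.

Q.Q.Q.Q.Q.Q.Q.Q.Q.Q.Q.Q.Q.Q.Q.Q

Each string is two copies of the previous one joined by '.'.
One more doubling of Q.Q.Q.Q.Q.Q.Q.Q gives the answer.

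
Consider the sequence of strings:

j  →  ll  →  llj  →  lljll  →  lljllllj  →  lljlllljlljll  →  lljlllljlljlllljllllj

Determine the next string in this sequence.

This is a Fibonacci-style word recurrence s(k) = s(k−1)·s(k−2): e.g. ll·j = llj.
So term 8 is lljlllljlljlllljllllj·lljlllljlljll.

lljlllljlljlllljlllljlljlllljlljll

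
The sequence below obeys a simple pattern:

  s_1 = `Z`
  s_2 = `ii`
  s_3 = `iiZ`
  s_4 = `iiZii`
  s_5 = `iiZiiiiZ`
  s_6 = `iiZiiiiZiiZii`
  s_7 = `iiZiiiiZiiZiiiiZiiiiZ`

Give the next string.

Each term (from the third on) is the previous term followed by the one before it: term 3 = ii·Z = iiZ.
So term 8 is iiZiiiiZiiZiiiiZiiiiZ·iiZiiiiZiiZii.

iiZiiiiZiiZiiiiZiiiiZiiZiiiiZiiZii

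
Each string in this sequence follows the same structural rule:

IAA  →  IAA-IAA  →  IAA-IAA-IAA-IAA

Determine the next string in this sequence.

s(k+1) = s(k)·-·s(k) — each term doubles the last with '-' between the halves.
One more doubling of IAA-IAA-IAA-IAA gives the answer.

IAA-IAA-IAA-IAA-IAA-IAA-IAA-IAA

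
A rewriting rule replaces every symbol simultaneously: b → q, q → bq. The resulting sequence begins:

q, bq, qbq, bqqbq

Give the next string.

Expanding bqqbq: b→q, q→bq, q→bq, b→q, q→bq. Concatenated: q bq bq q bq.

qbqbqqbq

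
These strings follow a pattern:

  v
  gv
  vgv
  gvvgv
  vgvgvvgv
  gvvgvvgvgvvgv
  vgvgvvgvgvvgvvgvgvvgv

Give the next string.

From term 3 onward, concatenate the second-to-last term with the last: v·gv = vgv, gv·vgv = gvvgv, …
The next term joins gvvgvvgvgvvgv and vgvgvvgvgvvgvvgvgvvgv.

gvvgvvgvgvvgvvgvgvvgvgvvgvvgvgvvgv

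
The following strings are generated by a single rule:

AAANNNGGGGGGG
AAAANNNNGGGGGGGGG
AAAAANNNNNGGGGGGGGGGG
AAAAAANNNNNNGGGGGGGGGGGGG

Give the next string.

Each string has the form A^{n} N^{n} G^{2n+1}, where the shown terms are n = 3, 4, 5, 6.
At n = 7 the blocks have lengths 7, 7, 15.

AAAAAAANNNNNNNGGGGGGGGGGGGGGG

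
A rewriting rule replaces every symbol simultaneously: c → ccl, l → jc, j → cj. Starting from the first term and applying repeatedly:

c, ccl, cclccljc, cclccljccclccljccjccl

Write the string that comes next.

Replace each of the 21 characters of cclccljccclccljccjccl in place — ccl ccl jc ccl ccl jc cj ccl ccl ccl jc ccl ccl jc cj ccl ccl cj ccl ccl jc — and concatenate.

cclccljccclccljccjcclcclccljccclccljccjcclcclcjcclccljc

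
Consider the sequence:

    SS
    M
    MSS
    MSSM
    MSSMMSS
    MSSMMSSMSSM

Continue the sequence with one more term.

Each term (from the third on) is the previous term followed by the one before it: term 3 = M·SS = MSS.
The next term joins MSSMMSSMSSM and MSSMMSS.

MSSMMSSMSSMMSSMMSS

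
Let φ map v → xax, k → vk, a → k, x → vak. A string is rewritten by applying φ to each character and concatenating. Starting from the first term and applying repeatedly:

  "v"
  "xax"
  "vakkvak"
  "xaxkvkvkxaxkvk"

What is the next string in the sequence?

Rewriting the 14 symbols of xaxkvkvkxaxkvk one by one yields vak k vak vk xax vk xax vk vak k vak vk xax vk; concatenated:

vakkvakvkxaxvkxaxvkvakkvakvkxaxvk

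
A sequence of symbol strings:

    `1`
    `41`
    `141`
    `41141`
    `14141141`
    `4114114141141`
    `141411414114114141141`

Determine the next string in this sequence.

Each term (from the third on) is the two preceding terms concatenated in order: term 3 = 1·41 = 141.
So term 8 is 4114114141141·141411414114114141141.

4114114141141141411414114114141141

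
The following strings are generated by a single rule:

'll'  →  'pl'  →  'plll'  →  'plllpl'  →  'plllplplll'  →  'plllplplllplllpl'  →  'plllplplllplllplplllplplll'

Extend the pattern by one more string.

From term 3 onward, concatenate the last term with the second-to-last: pl·ll = plll, plll·pl = plllpl, …
The next term joins plllplplllplllplplllplplll and plllplplllplllpl.

plllplplllplllplplllplplllplllplplllplllpl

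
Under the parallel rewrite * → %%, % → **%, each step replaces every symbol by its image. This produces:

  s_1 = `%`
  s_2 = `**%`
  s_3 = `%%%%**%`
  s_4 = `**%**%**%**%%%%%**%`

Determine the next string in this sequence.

Rewriting the 19 symbols of **%**%**%**%%%%%**% one by one yields %% %% **% %% %% **% %% %% **% %% %% **% **% **% **% **% %% %% **%; concatenated:

%%%%**%%%%%**%%%%%**%%%%%**%**%**%**%**%%%%%**%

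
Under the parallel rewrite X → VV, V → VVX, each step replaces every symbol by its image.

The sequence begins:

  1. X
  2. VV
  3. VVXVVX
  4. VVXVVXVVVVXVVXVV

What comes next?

Rewriting the 16 symbols of VVXVVXVVVVXVVXVV one by one yields VVX VVX VV VVX VVX VV VVX VVX VVX VVX VV VVX VVX VV VVX VVX; concatenated:

VVXVVXVVVVXVVXVVVVXVVXVVXVVXVVVVXVVXVVVVXVVX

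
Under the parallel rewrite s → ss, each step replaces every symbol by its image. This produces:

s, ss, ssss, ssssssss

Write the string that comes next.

ssssssssssssssss

Rewriting each symbol of ssssssss: s→ss, s→ss, s→ss, s→ss, s→ss, s→ss, s→ss, s→ss, which concatenates to ss ss ss ss ss ss ss ss.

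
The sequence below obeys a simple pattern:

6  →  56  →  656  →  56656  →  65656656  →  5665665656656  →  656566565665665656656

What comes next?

5665665656656656566565665665656656

Each term (from the third on) is the two preceding terms concatenated in order: term 3 = 6·56 = 656.
Continuing: 5665665656656 · 656566565665665656656 gives term 8.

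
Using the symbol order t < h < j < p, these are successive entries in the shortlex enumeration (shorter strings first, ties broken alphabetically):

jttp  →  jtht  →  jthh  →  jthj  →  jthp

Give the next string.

Find the rightmost character of jthp below p, bump it to the next letter, and reset everything to its right to t.

jtjt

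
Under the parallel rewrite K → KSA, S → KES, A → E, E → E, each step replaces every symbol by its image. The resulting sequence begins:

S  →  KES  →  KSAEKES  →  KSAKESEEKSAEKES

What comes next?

φ(KSAKESEEKSAEKES) expands symbol-by-symbol to KSA KES E KSA E KES E E KSA KES E E KSA E KES; joining the 15 pieces gives the next term.

KSAKESEKSAEKESEEKSAKESEEKSAEKES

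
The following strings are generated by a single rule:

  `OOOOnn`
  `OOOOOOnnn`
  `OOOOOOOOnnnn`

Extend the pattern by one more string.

OOOOOOOOOOnnnnn

Term n consists of 2n O's, followed by n n's, where the shown terms are n = 2, 3, 4.
Setting n = 5 gives 10, 5 characters in each block.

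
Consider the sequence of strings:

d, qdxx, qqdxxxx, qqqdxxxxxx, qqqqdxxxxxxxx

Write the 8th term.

s(k+1) = q·s(k)·xx, so each term gains q as a prefix and xx as a suffix.
From qqqqdxxxxxxxx, 3 further steps: qqqqdxxxxxxxx → qqqqqdxxxxxxxxxx → qqqqqqdxxxxxxxxxxxx → (answer).

qqqqqqqdxxxxxxxxxxxxxx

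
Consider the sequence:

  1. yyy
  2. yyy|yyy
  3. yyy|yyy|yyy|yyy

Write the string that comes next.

Every step duplicates the string with '|' between the halves.
Doubling yyy|yyy|yyy|yyy with '|' between the halves:

yyy|yyy|yyy|yyy|yyy|yyy|yyy|yyy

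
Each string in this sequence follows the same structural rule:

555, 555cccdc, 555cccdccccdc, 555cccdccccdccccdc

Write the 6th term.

555cccdccccdccccdccccdccccdc

The strings grow by a fixed suffix cccdc each time.
From 555cccdccccdccccdc, 2 further steps: 555cccdccccdccccdc → 555cccdccccdccccdccccdc → (answer).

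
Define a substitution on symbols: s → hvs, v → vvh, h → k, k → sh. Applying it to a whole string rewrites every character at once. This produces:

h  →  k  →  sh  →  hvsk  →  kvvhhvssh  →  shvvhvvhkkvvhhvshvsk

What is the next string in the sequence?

hvskvvhvvhkvvhvvhkshshvvhvvhkkvvhhvskvvhhvssh

Applying the rule to each of the 20 symbols of shvvhvvhkkvvhhvshvsk gives the pieces hvs k vvh vvh k vvh vvh k sh sh vvh vvh k k vvh hvs k vvh hvs sh, which concatenate to the answer.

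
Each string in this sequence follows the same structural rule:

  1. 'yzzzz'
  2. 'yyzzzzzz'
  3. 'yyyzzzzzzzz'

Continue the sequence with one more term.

The n-th term is n-1 y's then 2n z's, where the shown terms are n = 2, 3, 4.
For the next term, n = 5, so the run lengths are 4, 10.

yyyyzzzzzzzzzz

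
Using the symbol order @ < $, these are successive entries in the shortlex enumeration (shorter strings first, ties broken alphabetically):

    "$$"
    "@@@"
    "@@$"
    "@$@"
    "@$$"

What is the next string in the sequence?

$@@

Find the rightmost character of @$$ below $, bump it to the next letter, and reset everything to its right to @.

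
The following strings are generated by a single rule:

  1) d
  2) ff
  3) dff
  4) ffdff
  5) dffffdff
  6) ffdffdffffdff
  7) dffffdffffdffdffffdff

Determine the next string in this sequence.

From term 3 onward, concatenate the second-to-last term with the last: d·ff = dff, ff·dff = ffdff, …
So term 8 is ffdffdffffdff·dffffdffffdffdffffdff.

ffdffdffffdffdffffdffffdffdffffdff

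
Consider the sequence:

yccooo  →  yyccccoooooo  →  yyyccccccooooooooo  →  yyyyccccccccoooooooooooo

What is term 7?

Each string has the form y^{n} c^{2n} o^{3n} (n = 1, 2, …).
Setting n = 7 gives 7, 14, 21 characters in each block.

yyyyyyyccccccccccccccooooooooooooooooooooo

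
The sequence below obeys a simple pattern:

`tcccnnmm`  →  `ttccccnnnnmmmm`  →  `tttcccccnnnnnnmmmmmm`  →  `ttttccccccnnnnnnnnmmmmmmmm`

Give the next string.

tttttcccccccnnnnnnnnnnmmmmmmmmmm

Term n consists of n t's, followed by n+2 c's, followed by 2n n's, followed by 2n m's (n = 1, 2, …).
At n = 5 the blocks have lengths 5, 7, 10, 10.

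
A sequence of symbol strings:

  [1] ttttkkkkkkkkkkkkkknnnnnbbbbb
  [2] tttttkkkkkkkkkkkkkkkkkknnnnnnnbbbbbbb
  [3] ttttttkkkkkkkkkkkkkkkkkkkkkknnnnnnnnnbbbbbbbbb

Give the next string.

tttttttkkkkkkkkkkkkkkkkkkkkkkkkkknnnnnnnnnnnbbbbbbbbbbb

Reading off run lengths: t runs 4, 5, 6; k runs 14, 18, 22; n runs 5, 7, 9; b runs 5, 7, 9 — each is linear in n, where the shown terms are n = 3, 4, 5.
At n = 6 the blocks have lengths 7, 26, 11, 11.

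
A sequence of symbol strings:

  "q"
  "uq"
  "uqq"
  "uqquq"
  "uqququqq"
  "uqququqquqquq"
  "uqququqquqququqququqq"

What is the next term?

This is a Fibonacci-style word recurrence s(k) = s(k−1)·s(k−2): e.g. uq·q = uqq.
The next term joins uqququqquqququqququqq and uqququqquqquq.

uqququqquqququqququqquqququqquqquq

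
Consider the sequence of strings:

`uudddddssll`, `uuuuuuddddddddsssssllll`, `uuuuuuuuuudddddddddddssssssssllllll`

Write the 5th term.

Reading off run lengths: u runs 2, 6, 10; d runs 5, 8, 11; s runs 2, 5, 8; l runs 2, 4, 6 — each is linear in n (n = 1, 2, …).
Setting n = 5 gives 18, 17, 14, 10 characters in each block.

uuuuuuuuuuuuuuuuuudddddddddddddddddssssssssssssssllllllllll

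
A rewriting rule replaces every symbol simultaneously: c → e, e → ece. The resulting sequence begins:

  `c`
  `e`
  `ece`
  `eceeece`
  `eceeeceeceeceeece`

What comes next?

eceeeceeceeceeeceeceeeceeceeeceeceeceeece

Replace each of the 17 characters of eceeeceeceeceeece in place — ece e ece ece ece e ece ece e ece ece e ece ece ece e ece — and concatenate.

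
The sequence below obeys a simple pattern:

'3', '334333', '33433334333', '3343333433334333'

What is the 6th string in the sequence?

33433334333343333433334333

Each term is the previous one with 33433 prepended.
From 3343333433334333, 2 further steps: 3343333433334333 → 334333343333433334333 → (answer).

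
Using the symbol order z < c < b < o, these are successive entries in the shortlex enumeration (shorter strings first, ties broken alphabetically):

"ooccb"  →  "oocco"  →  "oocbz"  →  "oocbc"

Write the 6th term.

Continuing the enumeration 2 steps past oocbc: oocbc → oocbb → (answer).

oocbo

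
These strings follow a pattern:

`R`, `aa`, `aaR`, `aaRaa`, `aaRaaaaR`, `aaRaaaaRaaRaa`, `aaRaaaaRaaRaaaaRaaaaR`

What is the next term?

This is a Fibonacci-style word recurrence s(k) = s(k−1)·s(k−2): e.g. aa·R = aaR.
The next term joins aaRaaaaRaaRaaaaRaaaaR and aaRaaaaRaaRaa.

aaRaaaaRaaRaaaaRaaaaRaaRaaaaRaaRaa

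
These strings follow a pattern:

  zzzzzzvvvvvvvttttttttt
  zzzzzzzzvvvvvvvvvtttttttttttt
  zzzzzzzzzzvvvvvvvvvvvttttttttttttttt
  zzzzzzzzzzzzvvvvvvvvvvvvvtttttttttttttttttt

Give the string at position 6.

zzzzzzzzzzzzzzzzvvvvvvvvvvvvvvvvvtttttttttttttttttttttttt

Reading off run lengths: z runs 6, 8, 10, 12; v runs 7, 9, 11, 13; t runs 9, 12, 15, 18 — each is linear in n, where the shown terms are n = 3, 4, 5, 6.
At n = 8 the blocks have lengths 16, 17, 24.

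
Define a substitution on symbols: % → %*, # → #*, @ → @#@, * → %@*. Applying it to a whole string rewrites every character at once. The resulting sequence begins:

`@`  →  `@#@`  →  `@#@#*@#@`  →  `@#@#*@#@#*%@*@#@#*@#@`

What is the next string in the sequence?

@#@#*@#@#*%@*@#@#*@#@#*%@*%*@#@%@*@#@#*@#@#*%@*@#@#*@#@

φ(@#@#*@#@#*%@*@#@#*@#@) expands symbol-by-symbol to @#@ #* @#@ #* %@* @#@ #* @#@ #* %@* %* @#@ %@* @#@ #* @#@ #* %@* @#@ #* @#@; joining the 21 pieces gives the next term.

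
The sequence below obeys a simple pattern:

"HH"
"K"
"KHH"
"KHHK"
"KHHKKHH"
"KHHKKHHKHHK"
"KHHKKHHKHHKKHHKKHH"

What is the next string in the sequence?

This is a Fibonacci-style word recurrence s(k) = s(k−1)·s(k−2): e.g. K·HH = KHH.
So term 8 is KHHKKHHKHHKKHHKKHH·KHHKKHHKHHK.

KHHKKHHKHHKKHHKKHHKHHKKHHKHHK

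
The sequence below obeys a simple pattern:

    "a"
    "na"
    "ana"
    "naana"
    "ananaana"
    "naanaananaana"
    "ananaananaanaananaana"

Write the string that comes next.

Each term (from the third on) is the two preceding terms concatenated in order: term 3 = a·na = ana.
The next term joins naanaananaana and ananaananaanaananaana.

naanaananaanaananaananaanaananaana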